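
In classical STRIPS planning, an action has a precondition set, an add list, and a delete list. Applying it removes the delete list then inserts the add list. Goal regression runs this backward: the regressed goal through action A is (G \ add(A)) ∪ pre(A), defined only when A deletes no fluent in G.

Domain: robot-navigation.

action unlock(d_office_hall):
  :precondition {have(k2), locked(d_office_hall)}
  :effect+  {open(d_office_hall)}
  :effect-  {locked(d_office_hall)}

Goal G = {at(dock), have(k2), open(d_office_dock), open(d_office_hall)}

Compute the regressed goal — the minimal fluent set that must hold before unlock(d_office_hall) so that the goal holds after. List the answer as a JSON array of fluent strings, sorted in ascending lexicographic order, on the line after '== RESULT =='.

Compute (G \ add) ∪ pre:
  G ∩ del = {}  (empty — regression defined)
  G \ add = {at(dock), have(k2), open(d_office_dock), open(d_office_hall)} \ {open(d_office_hall)} = {at(dock), have(k2), open(d_office_dock)}
  ∪ pre   = {at(dock), have(k2), open(d_office_dock)} ∪ {have(k2), locked(d_office_hall)}
          = {at(dock), have(k2), locked(d_office_hall), open(d_office_dock)}

== RESULT ==
["at(dock)", "have(k2)", "locked(d_office_hall)", "open(d_office_dock)"]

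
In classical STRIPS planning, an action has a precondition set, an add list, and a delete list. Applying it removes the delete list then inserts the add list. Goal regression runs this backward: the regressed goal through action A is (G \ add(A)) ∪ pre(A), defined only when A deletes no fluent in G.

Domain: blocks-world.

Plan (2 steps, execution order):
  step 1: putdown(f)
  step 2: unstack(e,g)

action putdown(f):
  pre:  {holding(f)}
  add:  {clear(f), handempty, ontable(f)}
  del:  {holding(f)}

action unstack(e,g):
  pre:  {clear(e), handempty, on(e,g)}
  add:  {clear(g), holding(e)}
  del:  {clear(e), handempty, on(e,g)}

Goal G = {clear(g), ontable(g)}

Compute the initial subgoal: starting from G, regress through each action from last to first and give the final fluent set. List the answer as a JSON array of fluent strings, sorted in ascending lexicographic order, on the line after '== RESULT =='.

Work backward from the goal:
  through step 2 (unstack(e,g)): drop {clear(g)}, keep {ontable(g)}, require {clear(e), handempty, on(e,g)}
    → {clear(e), handempty, on(e,g), ontable(g)}
  through step 1 (putdown(f)): drop {handempty}, keep {clear(e), on(e,g), ontable(g)}, require {holding(f)}
    → {clear(e), holding(f), on(e,g), ontable(g)}

== RESULT ==
["clear(e)", "holding(f)", "on(e,g)", "ontable(g)"]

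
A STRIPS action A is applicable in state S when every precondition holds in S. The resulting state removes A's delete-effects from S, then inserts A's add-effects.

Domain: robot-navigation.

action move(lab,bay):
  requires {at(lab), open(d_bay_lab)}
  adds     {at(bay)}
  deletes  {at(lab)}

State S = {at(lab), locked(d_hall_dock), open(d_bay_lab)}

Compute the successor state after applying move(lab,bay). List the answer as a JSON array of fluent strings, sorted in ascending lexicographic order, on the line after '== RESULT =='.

Compute (S \ del) ∪ add:
  pre ⊆ S: {at(lab), open(d_bay_lab)} ⊆ S  — applicable
  S \ del = {locked(d_hall_dock), open(d_bay_lab)}
  ∪ add   = {at(bay), locked(d_hall_dock), open(d_bay_lab)}

== RESULT ==
["at(bay)", "locked(d_hall_dock)", "open(d_bay_lab)"]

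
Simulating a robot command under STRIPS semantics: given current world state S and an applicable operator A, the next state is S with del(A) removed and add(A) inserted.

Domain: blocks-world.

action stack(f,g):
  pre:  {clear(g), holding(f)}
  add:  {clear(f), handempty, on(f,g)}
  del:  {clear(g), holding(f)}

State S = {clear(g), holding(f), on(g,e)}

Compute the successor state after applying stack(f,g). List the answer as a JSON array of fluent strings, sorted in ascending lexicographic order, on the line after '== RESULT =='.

Progress:
  pre ⊆ S: {clear(g), holding(f)} ⊆ S  — applicable
  S \ del = {on(g,e)}
  ∪ add   = {clear(f), handempty, on(f,g), on(g,e)}

== RESULT ==
["clear(f)", "handempty", "on(f,g)", "on(g,e)"]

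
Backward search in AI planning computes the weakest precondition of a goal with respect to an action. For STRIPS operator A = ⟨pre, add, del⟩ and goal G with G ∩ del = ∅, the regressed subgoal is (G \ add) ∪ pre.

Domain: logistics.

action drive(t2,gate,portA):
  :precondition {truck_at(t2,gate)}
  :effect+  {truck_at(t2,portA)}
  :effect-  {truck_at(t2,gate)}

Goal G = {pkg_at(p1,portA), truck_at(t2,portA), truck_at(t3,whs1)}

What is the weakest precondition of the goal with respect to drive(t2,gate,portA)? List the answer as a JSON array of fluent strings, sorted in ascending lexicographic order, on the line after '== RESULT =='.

Regress:
  G ∩ del = {}  (empty — regression defined)
  G \ add = {pkg_at(p1,portA), truck_at(t2,portA), truck_at(t3,whs1)} \ {truck_at(t2,portA)} = {pkg_at(p1,portA), truck_at(t3,whs1)}
  ∪ pre   = {pkg_at(p1,portA), truck_at(t3,whs1)} ∪ {truck_at(t2,gate)}
          = {pkg_at(p1,portA), truck_at(t2,gate), truck_at(t3,whs1)}

== RESULT ==
["pkg_at(p1,portA)", "truck_at(t2,gate)", "truck_at(t3,whs1)"]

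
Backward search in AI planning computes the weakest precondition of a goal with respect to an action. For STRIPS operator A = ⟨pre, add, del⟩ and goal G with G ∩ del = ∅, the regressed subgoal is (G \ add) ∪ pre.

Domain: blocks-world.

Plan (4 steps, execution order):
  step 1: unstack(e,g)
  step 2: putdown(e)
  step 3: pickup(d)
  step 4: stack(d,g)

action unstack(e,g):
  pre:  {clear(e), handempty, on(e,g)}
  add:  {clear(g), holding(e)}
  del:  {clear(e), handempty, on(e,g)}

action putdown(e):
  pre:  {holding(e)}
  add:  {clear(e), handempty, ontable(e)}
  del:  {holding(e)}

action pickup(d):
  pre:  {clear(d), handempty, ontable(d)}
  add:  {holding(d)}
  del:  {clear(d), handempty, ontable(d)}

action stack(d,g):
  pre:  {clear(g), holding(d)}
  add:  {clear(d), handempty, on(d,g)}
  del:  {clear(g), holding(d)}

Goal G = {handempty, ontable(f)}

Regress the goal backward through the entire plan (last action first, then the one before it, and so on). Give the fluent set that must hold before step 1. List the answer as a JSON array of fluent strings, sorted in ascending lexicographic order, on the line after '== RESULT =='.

Regress step by step:
  through step 4 (stack(d,g)): drop {handempty}, keep {ontable(f)}, require {clear(g), holding(d)}
    → {clear(g), holding(d), ontable(f)}
  through step 3 (pickup(d)): drop {holding(d)}, keep {clear(g), ontable(f)}, require {clear(d), handempty, ontable(d)}
    → {clear(d), clear(g), handempty, ontable(d), ontable(f)}
  through step 2 (putdown(e)): drop {handempty}, keep {clear(d), clear(g), ontable(d), ontable(f)}, require {holding(e)}
    → {clear(d), clear(g), holding(e), ontable(d), ontable(f)}
  through step 1 (unstack(e,g)): drop {clear(g), holding(e)}, keep {clear(d), ontable(d), ontable(f)}, require {clear(e), handempty, on(e,g)}
    → {clear(d), clear(e), handempty, on(e,g), ontable(d), ontable(f)}

== RESULT ==
["clear(d)", "clear(e)", "handempty", "on(e,g)", "ontable(d)", "ontable(f)"]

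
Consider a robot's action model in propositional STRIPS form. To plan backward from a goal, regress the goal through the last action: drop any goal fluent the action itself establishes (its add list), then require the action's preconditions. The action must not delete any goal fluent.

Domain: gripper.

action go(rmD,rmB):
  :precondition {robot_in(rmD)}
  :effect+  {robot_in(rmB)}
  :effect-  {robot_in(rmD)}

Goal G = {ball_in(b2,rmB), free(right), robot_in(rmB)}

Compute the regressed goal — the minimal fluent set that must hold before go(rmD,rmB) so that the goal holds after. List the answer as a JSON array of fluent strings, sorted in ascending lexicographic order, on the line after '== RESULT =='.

Regress:
  G ∩ del = {}  (empty — regression defined)
  G \ add = {ball_in(b2,rmB), free(right), robot_in(rmB)} \ {robot_in(rmB)} = {ball_in(b2,rmB), free(right)}
  ∪ pre   = {ball_in(b2,rmB), free(right)} ∪ {robot_in(rmD)}
          = {ball_in(b2,rmB), free(right), robot_in(rmD)}

== RESULT ==
["ball_in(b2,rmB)", "free(right)", "robot_in(rmD)"]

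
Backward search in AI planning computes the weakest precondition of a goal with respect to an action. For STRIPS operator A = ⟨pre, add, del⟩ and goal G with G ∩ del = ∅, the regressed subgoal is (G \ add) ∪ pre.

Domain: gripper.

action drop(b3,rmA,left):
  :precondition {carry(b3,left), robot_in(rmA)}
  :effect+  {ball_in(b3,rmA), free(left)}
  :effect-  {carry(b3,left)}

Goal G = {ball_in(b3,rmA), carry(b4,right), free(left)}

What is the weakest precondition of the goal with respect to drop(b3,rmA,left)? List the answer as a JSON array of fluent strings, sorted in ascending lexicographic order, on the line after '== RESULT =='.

Regress:
  G ∩ del = {}  (empty — regression defined)
  G \ add = {ball_in(b3,rmA), carry(b4,right), free(left)} \ {ball_in(b3,rmA), free(left)} = {carry(b4,right)}
  ∪ pre   = {carry(b4,right)} ∪ {carry(b3,left), robot_in(rmA)}
          = {carry(b3,left), carry(b4,right), robot_in(rmA)}

== RESULT ==
["carry(b3,left)", "carry(b4,right)", "robot_in(rmA)"]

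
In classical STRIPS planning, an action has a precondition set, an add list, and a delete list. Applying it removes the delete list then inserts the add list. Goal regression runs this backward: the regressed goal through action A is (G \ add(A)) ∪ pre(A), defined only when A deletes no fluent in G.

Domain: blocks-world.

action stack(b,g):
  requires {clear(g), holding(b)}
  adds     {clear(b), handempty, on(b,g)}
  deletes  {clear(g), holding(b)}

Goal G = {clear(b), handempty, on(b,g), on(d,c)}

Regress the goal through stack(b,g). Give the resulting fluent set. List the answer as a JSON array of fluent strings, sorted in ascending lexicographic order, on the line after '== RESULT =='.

Compute (G \ add) ∪ pre:
  G ∩ del = {}  (empty — regression defined)
  G \ add = {clear(b), handempty, on(b,g), on(d,c)} \ {clear(b), handempty, on(b,g)} = {on(d,c)}
  ∪ pre   = {on(d,c)} ∪ {clear(g), holding(b)}
          = {clear(g), holding(b), on(d,c)}

== RESULT ==
["clear(g)", "holding(b)", "on(d,c)"]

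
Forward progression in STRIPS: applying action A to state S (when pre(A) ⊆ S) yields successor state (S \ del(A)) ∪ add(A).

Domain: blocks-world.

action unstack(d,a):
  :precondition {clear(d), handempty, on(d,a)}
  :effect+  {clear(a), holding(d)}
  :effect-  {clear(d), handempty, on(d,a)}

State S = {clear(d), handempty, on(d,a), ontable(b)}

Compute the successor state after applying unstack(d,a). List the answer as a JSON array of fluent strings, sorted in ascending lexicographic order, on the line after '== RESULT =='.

Compute (S \ del) ∪ add:
  pre ⊆ S: {clear(d), handempty, on(d,a)} ⊆ S  — applicable
  S \ del = {ontable(b)}
  ∪ add   = {clear(a), holding(d), ontable(b)}

== RESULT ==
["clear(a)", "holding(d)", "ontable(b)"]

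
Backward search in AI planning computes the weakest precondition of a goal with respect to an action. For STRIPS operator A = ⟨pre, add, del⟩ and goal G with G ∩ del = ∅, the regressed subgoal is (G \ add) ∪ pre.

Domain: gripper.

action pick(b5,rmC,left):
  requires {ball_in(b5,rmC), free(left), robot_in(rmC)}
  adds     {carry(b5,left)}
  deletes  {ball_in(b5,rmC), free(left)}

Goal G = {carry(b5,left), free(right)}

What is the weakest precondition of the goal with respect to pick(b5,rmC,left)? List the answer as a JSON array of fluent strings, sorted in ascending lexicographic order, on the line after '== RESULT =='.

Compute (G \ add) ∪ pre:
  G ∩ del = {}  (empty — regression defined)
  G \ add = {carry(b5,left), free(right)} \ {carry(b5,left)} = {free(right)}
  ∪ pre   = {free(right)} ∪ {ball_in(b5,rmC), free(left), robot_in(rmC)}
          = {ball_in(b5,rmC), free(left), free(right), robot_in(rmC)}

== RESULT ==
["ball_in(b5,rmC)", "free(left)", "free(right)", "robot_in(rmC)"]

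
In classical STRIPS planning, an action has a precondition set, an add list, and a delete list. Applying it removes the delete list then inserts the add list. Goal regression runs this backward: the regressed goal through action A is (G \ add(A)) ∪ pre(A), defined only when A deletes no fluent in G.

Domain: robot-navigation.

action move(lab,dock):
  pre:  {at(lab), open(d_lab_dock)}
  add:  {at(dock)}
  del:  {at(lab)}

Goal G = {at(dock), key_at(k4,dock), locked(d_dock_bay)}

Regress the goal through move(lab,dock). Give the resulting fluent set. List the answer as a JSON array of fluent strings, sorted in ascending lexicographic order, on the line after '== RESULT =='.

Compute (G \ add) ∪ pre:
  G ∩ del = {}  (empty — regression defined)
  G \ add = {at(dock), key_at(k4,dock), locked(d_dock_bay)} \ {at(dock)} = {key_at(k4,dock), locked(d_dock_bay)}
  ∪ pre   = {key_at(k4,dock), locked(d_dock_bay)} ∪ {at(lab), open(d_lab_dock)}
          = {at(lab), key_at(k4,dock), locked(d_dock_bay), open(d_lab_dock)}

== RESULT ==
["at(lab)", "key_at(k4,dock)", "locked(d_dock_bay)", "open(d_lab_dock)"]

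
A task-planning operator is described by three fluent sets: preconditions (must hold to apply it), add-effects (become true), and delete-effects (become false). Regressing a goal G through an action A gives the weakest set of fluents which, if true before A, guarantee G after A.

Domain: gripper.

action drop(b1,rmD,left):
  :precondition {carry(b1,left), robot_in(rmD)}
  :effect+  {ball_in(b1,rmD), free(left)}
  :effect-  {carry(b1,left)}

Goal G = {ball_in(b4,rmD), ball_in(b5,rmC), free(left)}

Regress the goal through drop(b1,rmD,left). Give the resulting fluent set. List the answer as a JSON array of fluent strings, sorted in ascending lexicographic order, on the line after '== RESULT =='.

Regress:
  G ∩ del = {}  (empty — regression defined)
  G \ add = {ball_in(b4,rmD), ball_in(b5,rmC), free(left)} \ {ball_in(b1,rmD), free(left)} = {ball_in(b4,rmD), ball_in(b5,rmC)}
  ∪ pre   = {ball_in(b4,rmD), ball_in(b5,rmC)} ∪ {carry(b1,left), robot_in(rmD)}
          = {ball_in(b4,rmD), ball_in(b5,rmC), carry(b1,left), robot_in(rmD)}

== RESULT ==
["ball_in(b4,rmD)", "ball_in(b5,rmC)", "carry(b1,left)", "robot_in(rmD)"]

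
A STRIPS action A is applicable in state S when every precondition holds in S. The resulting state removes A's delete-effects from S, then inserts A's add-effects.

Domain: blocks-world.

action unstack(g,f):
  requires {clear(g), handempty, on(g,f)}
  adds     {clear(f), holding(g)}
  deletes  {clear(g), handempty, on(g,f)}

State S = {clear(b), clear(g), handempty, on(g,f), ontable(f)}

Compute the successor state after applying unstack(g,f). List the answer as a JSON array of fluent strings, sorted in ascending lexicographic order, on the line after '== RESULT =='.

Progress:
  pre ⊆ S: {clear(g), handempty, on(g,f)} ⊆ S  — applicable
  S \ del = {clear(b), ontable(f)}
  ∪ add   = {clear(b), clear(f), holding(g), ontable(f)}

== RESULT ==
["clear(b)", "clear(f)", "holding(g)", "ontable(f)"]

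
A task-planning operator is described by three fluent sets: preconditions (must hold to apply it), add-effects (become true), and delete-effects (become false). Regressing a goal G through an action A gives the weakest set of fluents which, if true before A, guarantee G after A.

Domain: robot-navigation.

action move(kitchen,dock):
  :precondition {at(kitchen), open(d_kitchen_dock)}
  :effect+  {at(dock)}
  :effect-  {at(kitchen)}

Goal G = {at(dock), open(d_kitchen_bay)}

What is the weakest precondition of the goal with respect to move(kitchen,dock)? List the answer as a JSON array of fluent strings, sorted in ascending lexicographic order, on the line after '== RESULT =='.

Regress:
  G ∩ del = {}  (empty — regression defined)
  G \ add = {at(dock), open(d_kitchen_bay)} \ {at(dock)} = {open(d_kitchen_bay)}
  ∪ pre   = {open(d_kitchen_bay)} ∪ {at(kitchen), open(d_kitchen_dock)}
          = {at(kitchen), open(d_kitchen_bay), open(d_kitchen_dock)}

== RESULT ==
["at(kitchen)", "open(d_kitchen_bay)", "open(d_kitchen_dock)"]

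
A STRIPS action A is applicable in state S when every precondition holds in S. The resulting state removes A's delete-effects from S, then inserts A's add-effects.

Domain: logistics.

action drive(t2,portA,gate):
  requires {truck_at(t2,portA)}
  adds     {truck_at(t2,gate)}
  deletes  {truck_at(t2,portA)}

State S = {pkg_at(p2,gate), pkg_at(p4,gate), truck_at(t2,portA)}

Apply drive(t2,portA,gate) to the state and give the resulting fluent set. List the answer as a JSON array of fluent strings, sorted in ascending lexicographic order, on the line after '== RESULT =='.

Compute (S \ del) ∪ add:
  pre ⊆ S: {truck_at(t2,portA)} ⊆ S  — applicable
  S \ del = {pkg_at(p2,gate), pkg_at(p4,gate)}
  ∪ add   = {pkg_at(p2,gate), pkg_at(p4,gate), truck_at(t2,gate)}

== RESULT ==
["pkg_at(p2,gate)", "pkg_at(p4,gate)", "truck_at(t2,gate)"]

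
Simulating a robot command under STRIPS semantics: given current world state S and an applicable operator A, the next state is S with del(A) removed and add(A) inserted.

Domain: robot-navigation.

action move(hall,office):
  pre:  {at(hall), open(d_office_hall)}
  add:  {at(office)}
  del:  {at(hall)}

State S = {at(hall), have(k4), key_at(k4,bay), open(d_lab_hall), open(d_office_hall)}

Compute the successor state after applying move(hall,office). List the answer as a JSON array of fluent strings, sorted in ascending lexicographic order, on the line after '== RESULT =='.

Progress:
  pre ⊆ S: {at(hall), open(d_office_hall)} ⊆ S  — applicable
  S \ del = {have(k4), key_at(k4,bay), open(d_lab_hall), open(d_office_hall)}
  ∪ add   = {at(office), have(k4), key_at(k4,bay), open(d_lab_hall), open(d_office_hall)}

== RESULT ==
["at(office)", "have(k4)", "key_at(k4,bay)", "open(d_lab_hall)", "open(d_office_hall)"]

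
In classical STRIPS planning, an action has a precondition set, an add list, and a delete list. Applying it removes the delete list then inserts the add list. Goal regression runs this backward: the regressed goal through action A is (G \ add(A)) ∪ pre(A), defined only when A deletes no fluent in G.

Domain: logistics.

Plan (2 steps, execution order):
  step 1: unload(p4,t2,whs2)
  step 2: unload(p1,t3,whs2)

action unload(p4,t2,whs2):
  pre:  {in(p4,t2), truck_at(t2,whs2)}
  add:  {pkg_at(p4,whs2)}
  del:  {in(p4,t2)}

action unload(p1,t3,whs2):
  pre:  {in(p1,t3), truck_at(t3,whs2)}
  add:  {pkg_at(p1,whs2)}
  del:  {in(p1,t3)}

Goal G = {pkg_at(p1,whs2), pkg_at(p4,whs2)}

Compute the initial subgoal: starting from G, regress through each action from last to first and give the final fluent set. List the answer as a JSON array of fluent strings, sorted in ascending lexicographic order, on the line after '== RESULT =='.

Work backward from the goal:
  through step 2 (unload(p1,t3,whs2)): drop {pkg_at(p1,whs2)}, keep {pkg_at(p4,whs2)}, require {in(p1,t3), truck_at(t3,whs2)}
    → {in(p1,t3), pkg_at(p4,whs2), truck_at(t3,whs2)}
  through step 1 (unload(p4,t2,whs2)): drop {pkg_at(p4,whs2)}, keep {in(p1,t3), truck_at(t3,whs2)}, require {in(p4,t2), truck_at(t2,whs2)}
    → {in(p1,t3), in(p4,t2), truck_at(t2,whs2), truck_at(t3,whs2)}

== RESULT ==
["in(p1,t3)", "in(p4,t2)", "truck_at(t2,whs2)", "truck_at(t3,whs2)"]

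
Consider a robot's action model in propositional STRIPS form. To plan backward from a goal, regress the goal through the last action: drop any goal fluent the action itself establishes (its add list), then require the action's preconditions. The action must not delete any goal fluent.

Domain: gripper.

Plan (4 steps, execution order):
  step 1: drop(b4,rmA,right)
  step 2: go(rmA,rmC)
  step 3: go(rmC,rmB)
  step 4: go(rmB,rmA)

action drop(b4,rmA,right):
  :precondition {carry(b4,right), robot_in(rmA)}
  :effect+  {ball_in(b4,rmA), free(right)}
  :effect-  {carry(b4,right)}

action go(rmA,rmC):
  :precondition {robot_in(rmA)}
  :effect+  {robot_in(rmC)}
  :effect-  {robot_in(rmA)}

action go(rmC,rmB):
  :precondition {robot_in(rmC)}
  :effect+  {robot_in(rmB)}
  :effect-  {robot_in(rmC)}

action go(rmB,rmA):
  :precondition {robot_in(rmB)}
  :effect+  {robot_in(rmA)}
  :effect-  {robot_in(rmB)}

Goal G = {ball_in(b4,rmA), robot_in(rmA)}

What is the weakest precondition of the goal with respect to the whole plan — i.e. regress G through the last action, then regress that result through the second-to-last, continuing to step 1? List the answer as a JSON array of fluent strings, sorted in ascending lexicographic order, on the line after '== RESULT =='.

Work backward from the goal:
  through step 4 (go(rmB,rmA)): drop {robot_in(rmA)}, keep {ball_in(b4,rmA)}, require {robot_in(rmB)}
    → {ball_in(b4,rmA), robot_in(rmB)}
  through step 3 (go(rmC,rmB)): drop {robot_in(rmB)}, keep {ball_in(b4,rmA)}, require {robot_in(rmC)}
    → {ball_in(b4,rmA), robot_in(rmC)}
  through step 2 (go(rmA,rmC)): drop {robot_in(rmC)}, keep {ball_in(b4,rmA)}, require {robot_in(rmA)}
    → {ball_in(b4,rmA), robot_in(rmA)}
  through step 1 (drop(b4,rmA,right)): drop {ball_in(b4,rmA)}, keep {robot_in(rmA)}, require {carry(b4,right), robot_in(rmA)}
    → {carry(b4,right), robot_in(rmA)}

== RESULT ==
["carry(b4,right)", "robot_in(rmA)"]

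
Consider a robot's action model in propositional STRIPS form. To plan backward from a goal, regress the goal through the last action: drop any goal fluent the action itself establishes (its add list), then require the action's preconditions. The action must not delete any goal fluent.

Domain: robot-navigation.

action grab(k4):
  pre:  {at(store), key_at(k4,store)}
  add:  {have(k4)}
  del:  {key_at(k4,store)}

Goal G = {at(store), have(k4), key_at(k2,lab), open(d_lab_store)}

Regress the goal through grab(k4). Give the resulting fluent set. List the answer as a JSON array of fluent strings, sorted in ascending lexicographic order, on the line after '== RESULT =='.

Regress:
  G ∩ del = {}  (empty — regression defined)
  G \ add = {at(store), have(k4), key_at(k2,lab), open(d_lab_store)} \ {have(k4)} = {at(store), key_at(k2,lab), open(d_lab_store)}
  ∪ pre   = {at(store), key_at(k2,lab), open(d_lab_store)} ∪ {at(store), key_at(k4,store)}
          = {at(store), key_at(k2,lab), key_at(k4,store), open(d_lab_store)}

== RESULT ==
["at(store)", "key_at(k2,lab)", "key_at(k4,store)", "open(d_lab_store)"]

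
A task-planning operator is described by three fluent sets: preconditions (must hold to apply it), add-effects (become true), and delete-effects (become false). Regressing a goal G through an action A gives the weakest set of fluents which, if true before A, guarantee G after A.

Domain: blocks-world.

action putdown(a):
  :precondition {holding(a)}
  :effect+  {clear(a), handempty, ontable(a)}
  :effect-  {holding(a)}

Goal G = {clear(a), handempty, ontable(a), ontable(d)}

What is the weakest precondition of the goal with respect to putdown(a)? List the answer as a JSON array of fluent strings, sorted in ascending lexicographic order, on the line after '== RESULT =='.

Regress:
  G ∩ del = {}  (empty — regression defined)
  G \ add = {clear(a), handempty, ontable(a), ontable(d)} \ {clear(a), handempty, ontable(a)} = {ontable(d)}
  ∪ pre   = {ontable(d)} ∪ {holding(a)}
          = {holding(a), ontable(d)}

== RESULT ==
["holding(a)", "ontable(d)"]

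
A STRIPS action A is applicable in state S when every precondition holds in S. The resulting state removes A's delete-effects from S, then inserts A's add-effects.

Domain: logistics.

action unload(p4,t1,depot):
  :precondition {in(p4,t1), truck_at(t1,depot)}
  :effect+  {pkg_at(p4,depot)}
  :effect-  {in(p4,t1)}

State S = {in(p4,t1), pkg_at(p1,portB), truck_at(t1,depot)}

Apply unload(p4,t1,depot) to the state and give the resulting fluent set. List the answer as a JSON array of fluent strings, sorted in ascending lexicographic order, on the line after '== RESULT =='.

Progress:
  pre ⊆ S: {in(p4,t1), truck_at(t1,depot)} ⊆ S  — applicable
  S \ del = {pkg_at(p1,portB), truck_at(t1,depot)}
  ∪ add   = {pkg_at(p1,portB), pkg_at(p4,depot), truck_at(t1,depot)}

== RESULT ==
["pkg_at(p1,portB)", "pkg_at(p4,depot)", "truck_at(t1,depot)"]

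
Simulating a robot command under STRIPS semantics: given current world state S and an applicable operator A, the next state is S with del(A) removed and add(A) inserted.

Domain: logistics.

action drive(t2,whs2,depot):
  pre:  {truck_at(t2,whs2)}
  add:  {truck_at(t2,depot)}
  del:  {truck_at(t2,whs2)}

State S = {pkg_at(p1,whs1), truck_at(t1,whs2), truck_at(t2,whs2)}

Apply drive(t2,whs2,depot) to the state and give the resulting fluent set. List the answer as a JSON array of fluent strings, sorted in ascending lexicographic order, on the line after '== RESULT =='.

Compute (S \ del) ∪ add:
  pre ⊆ S: {truck_at(t2,whs2)} ⊆ S  — applicable
  S \ del = {pkg_at(p1,whs1), truck_at(t1,whs2)}
  ∪ add   = {pkg_at(p1,whs1), truck_at(t1,whs2), truck_at(t2,depot)}

== RESULT ==
["pkg_at(p1,whs1)", "truck_at(t1,whs2)", "truck_at(t2,depot)"]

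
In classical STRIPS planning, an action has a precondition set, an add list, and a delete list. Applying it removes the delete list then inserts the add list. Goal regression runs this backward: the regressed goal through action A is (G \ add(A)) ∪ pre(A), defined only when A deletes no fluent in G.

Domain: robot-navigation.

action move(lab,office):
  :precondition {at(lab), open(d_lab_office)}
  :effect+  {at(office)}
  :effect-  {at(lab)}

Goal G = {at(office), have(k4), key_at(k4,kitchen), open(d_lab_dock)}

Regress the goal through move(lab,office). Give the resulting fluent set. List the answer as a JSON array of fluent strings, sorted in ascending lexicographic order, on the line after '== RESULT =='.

Compute (G \ add) ∪ pre:
  G ∩ del = {}  (empty — regression defined)
  G \ add = {at(office), have(k4), key_at(k4,kitchen), open(d_lab_dock)} \ {at(office)} = {have(k4), key_at(k4,kitchen), open(d_lab_dock)}
  ∪ pre   = {have(k4), key_at(k4,kitchen), open(d_lab_dock)} ∪ {at(lab), open(d_lab_office)}
          = {at(lab), have(k4), key_at(k4,kitchen), open(d_lab_dock), open(d_lab_office)}

== RESULT ==
["at(lab)", "have(k4)", "key_at(k4,kitchen)", "open(d_lab_dock)", "open(d_lab_office)"]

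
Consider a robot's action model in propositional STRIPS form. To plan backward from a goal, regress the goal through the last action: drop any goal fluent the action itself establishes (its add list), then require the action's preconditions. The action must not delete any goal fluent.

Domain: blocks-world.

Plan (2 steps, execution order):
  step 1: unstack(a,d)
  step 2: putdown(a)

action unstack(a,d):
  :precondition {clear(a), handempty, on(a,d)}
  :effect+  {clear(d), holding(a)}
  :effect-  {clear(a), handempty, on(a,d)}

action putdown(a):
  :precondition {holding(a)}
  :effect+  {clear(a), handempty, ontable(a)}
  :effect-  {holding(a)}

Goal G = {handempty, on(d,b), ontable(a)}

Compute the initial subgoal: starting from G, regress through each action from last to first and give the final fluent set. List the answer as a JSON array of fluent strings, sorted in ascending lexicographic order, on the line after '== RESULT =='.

Work backward from the goal:
  through step 2 (putdown(a)): drop {handempty, ontable(a)}, keep {on(d,b)}, require {holding(a)}
    → {holding(a), on(d,b)}
  through step 1 (unstack(a,d)): drop {holding(a)}, keep {on(d,b)}, require {clear(a), handempty, on(a,d)}
    → {clear(a), handempty, on(a,d), on(d,b)}

== RESULT ==
["clear(a)", "handempty", "on(a,d)", "on(d,b)"]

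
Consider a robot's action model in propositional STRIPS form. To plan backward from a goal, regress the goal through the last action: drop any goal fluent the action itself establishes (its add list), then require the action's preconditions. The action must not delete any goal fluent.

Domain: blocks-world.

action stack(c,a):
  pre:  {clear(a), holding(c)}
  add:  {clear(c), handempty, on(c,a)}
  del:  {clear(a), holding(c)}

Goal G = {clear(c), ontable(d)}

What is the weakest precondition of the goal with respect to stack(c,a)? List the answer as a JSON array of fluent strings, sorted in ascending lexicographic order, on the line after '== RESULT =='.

Compute (G \ add) ∪ pre:
  G ∩ del = {}  (empty — regression defined)
  G \ add = {clear(c), ontable(d)} \ {clear(c), handempty, on(c,a)} = {ontable(d)}
  ∪ pre   = {ontable(d)} ∪ {clear(a), holding(c)}
          = {clear(a), holding(c), ontable(d)}

== RESULT ==
["clear(a)", "holding(c)", "ontable(d)"]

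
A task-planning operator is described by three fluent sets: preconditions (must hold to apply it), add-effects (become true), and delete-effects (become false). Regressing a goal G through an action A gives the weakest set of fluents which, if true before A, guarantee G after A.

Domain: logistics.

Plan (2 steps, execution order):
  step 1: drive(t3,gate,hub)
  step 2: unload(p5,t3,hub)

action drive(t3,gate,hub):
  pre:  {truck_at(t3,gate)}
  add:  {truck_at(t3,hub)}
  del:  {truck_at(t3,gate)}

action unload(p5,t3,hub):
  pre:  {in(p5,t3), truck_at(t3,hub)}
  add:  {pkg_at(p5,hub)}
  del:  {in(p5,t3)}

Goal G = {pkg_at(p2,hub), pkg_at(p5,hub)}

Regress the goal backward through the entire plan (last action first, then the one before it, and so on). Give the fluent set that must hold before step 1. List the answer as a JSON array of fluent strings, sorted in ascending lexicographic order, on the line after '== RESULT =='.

Regress step by step:
  through step 2 (unload(p5,t3,hub)): drop {pkg_at(p5,hub)}, keep {pkg_at(p2,hub)}, require {in(p5,t3), truck_at(t3,hub)}
    → {in(p5,t3), pkg_at(p2,hub), truck_at(t3,hub)}
  through step 1 (drive(t3,gate,hub)): drop {truck_at(t3,hub)}, keep {in(p5,t3), pkg_at(p2,hub)}, require {truck_at(t3,gate)}
    → {in(p5,t3), pkg_at(p2,hub), truck_at(t3,gate)}

== RESULT ==
["in(p5,t3)", "pkg_at(p2,hub)", "truck_at(t3,gate)"]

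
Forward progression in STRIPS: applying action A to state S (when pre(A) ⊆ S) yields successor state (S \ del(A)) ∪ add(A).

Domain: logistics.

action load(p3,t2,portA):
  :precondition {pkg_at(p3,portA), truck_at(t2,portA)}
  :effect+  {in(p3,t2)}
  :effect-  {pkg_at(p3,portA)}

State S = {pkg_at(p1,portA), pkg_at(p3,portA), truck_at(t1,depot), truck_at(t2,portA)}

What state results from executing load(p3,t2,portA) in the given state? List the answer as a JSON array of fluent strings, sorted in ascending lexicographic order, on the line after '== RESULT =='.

Progress:
  pre ⊆ S: {pkg_at(p3,portA), truck_at(t2,portA)} ⊆ S  — applicable
  S \ del = {pkg_at(p1,portA), truck_at(t1,depot), truck_at(t2,portA)}
  ∪ add   = {in(p3,t2), pkg_at(p1,portA), truck_at(t1,depot), truck_at(t2,portA)}

== RESULT ==
["in(p3,t2)", "pkg_at(p1,portA)", "truck_at(t1,depot)", "truck_at(t2,portA)"]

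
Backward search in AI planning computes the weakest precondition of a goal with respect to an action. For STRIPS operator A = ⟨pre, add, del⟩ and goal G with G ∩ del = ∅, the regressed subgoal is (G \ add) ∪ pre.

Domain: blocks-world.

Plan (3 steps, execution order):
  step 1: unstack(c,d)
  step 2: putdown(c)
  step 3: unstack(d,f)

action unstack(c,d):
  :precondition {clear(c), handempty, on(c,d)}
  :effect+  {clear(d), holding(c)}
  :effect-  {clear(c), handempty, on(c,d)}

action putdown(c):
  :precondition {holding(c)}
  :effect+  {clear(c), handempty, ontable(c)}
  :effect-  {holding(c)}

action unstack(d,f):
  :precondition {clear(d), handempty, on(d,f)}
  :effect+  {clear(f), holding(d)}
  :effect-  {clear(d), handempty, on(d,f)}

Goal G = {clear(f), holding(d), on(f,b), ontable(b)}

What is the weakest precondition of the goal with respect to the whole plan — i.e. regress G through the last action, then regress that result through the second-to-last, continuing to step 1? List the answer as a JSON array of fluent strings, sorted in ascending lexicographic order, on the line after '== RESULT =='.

Work backward from the goal:
  through step 3 (unstack(d,f)): drop {clear(f), holding(d)}, keep {on(f,b), ontable(b)}, require {clear(d), handempty, on(d,f)}
    → {clear(d), handempty, on(d,f), on(f,b), ontable(b)}
  through step 2 (putdown(c)): drop {handempty}, keep {clear(d), on(d,f), on(f,b), ontable(b)}, require {holding(c)}
    → {clear(d), holding(c), on(d,f), on(f,b), ontable(b)}
  through step 1 (unstack(c,d)): drop {clear(d), holding(c)}, keep {on(d,f), on(f,b), ontable(b)}, require {clear(c), handempty, on(c,d)}
    → {clear(c), handempty, on(c,d), on(d,f), on(f,b), ontable(b)}

== RESULT ==
["clear(c)", "handempty", "on(c,d)", "on(d,f)", "on(f,b)", "ontable(b)"]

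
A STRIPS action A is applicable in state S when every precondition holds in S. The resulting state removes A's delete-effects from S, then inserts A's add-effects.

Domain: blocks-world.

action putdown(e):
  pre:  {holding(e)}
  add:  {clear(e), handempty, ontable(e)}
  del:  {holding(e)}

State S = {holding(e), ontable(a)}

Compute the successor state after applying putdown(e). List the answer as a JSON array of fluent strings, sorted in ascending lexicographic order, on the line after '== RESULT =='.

Compute (S \ del) ∪ add:
  pre ⊆ S: {holding(e)} ⊆ S  — applicable
  S \ del = {ontable(a)}
  ∪ add   = {clear(e), handempty, ontable(a), ontable(e)}

== RESULT ==
["clear(e)", "handempty", "ontable(a)", "ontable(e)"]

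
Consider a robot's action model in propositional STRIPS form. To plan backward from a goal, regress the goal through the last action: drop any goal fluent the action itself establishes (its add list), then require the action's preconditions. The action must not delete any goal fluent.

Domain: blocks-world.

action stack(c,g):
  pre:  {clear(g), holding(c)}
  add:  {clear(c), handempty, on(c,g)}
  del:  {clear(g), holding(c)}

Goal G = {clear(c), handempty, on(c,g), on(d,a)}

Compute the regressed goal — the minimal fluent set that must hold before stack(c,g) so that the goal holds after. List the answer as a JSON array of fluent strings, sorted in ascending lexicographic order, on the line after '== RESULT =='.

Compute (G \ add) ∪ pre:
  G ∩ del = {}  (empty — regression defined)
  G \ add = {clear(c), handempty, on(c,g), on(d,a)} \ {clear(c), handempty, on(c,g)} = {on(d,a)}
  ∪ pre   = {on(d,a)} ∪ {clear(g), holding(c)}
          = {clear(g), holding(c), on(d,a)}

== RESULT ==
["clear(g)", "holding(c)", "on(d,a)"]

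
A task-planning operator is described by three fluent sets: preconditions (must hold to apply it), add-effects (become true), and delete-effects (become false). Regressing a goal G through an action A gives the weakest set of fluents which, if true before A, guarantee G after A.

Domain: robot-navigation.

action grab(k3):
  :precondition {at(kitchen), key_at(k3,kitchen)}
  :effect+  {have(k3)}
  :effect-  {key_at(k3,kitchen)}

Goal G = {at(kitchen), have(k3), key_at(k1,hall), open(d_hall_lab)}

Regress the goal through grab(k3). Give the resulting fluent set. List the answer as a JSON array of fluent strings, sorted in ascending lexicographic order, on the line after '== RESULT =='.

Regress:
  G ∩ del = {}  (empty — regression defined)
  G \ add = {at(kitchen), have(k3), key_at(k1,hall), open(d_hall_lab)} \ {have(k3)} = {at(kitchen), key_at(k1,hall), open(d_hall_lab)}
  ∪ pre   = {at(kitchen), key_at(k1,hall), open(d_hall_lab)} ∪ {at(kitchen), key_at(k3,kitchen)}
          = {at(kitchen), key_at(k1,hall), key_at(k3,kitchen), open(d_hall_lab)}

== RESULT ==
["at(kitchen)", "key_at(k1,hall)", "key_at(k3,kitchen)", "open(d_hall_lab)"]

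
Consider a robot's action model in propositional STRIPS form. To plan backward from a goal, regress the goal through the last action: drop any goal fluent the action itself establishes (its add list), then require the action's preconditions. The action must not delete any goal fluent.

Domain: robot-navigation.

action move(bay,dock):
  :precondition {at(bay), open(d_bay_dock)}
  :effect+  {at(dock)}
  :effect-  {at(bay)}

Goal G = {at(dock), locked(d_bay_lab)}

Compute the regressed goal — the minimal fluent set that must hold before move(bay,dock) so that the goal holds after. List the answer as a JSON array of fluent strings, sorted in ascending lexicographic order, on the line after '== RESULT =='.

Regress:
  G ∩ del = {}  (empty — regression defined)
  G \ add = {at(dock), locked(d_bay_lab)} \ {at(dock)} = {locked(d_bay_lab)}
  ∪ pre   = {locked(d_bay_lab)} ∪ {at(bay), open(d_bay_dock)}
          = {at(bay), locked(d_bay_lab), open(d_bay_dock)}

== RESULT ==
["at(bay)", "locked(d_bay_lab)", "open(d_bay_dock)"]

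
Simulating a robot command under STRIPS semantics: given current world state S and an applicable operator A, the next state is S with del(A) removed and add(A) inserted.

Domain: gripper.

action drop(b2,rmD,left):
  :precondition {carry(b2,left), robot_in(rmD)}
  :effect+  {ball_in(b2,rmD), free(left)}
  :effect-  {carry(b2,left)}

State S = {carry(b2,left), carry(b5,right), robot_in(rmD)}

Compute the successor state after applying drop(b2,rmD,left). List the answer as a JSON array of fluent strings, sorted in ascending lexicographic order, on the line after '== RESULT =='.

Progress:
  pre ⊆ S: {carry(b2,left), robot_in(rmD)} ⊆ S  — applicable
  S \ del = {carry(b5,right), robot_in(rmD)}
  ∪ add   = {ball_in(b2,rmD), carry(b5,right), free(left), robot_in(rmD)}

== RESULT ==
["ball_in(b2,rmD)", "carry(b5,right)", "free(left)", "robot_in(rmD)"]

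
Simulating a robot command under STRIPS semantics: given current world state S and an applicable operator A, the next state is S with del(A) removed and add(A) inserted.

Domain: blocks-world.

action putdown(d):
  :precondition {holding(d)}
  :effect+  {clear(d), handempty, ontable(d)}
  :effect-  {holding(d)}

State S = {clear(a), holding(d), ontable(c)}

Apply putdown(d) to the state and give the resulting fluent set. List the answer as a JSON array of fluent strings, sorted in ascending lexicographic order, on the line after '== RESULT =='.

Compute (S \ del) ∪ add:
  pre ⊆ S: {holding(d)} ⊆ S  — applicable
  S \ del = {clear(a), ontable(c)}
  ∪ add   = {clear(a), clear(d), handempty, ontable(c), ontable(d)}

== RESULT ==
["clear(a)", "clear(d)", "handempty", "ontable(c)", "ontable(d)"]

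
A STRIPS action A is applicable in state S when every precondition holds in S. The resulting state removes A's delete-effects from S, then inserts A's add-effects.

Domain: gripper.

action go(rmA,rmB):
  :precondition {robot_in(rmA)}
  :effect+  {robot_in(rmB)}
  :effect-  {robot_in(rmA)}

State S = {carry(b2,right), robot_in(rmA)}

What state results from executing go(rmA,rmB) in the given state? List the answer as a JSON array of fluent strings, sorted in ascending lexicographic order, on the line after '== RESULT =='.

Progress:
  pre ⊆ S: {robot_in(rmA)} ⊆ S  — applicable
  S \ del = {carry(b2,right)}
  ∪ add   = {carry(b2,right), robot_in(rmB)}

== RESULT ==
["carry(b2,right)", "robot_in(rmB)"]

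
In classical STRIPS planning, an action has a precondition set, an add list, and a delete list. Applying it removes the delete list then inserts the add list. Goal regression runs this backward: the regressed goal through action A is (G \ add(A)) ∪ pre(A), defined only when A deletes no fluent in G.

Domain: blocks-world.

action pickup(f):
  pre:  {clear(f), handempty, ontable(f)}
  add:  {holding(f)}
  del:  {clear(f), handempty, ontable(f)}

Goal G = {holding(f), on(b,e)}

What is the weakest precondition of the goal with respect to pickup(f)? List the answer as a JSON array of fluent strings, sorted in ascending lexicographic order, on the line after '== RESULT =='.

Compute (G \ add) ∪ pre:
  G ∩ del = {}  (empty — regression defined)
  G \ add = {holding(f), on(b,e)} \ {holding(f)} = {on(b,e)}
  ∪ pre   = {on(b,e)} ∪ {clear(f), handempty, ontable(f)}
          = {clear(f), handempty, on(b,e), ontable(f)}

== RESULT ==
["clear(f)", "handempty", "on(b,e)", "ontable(f)"]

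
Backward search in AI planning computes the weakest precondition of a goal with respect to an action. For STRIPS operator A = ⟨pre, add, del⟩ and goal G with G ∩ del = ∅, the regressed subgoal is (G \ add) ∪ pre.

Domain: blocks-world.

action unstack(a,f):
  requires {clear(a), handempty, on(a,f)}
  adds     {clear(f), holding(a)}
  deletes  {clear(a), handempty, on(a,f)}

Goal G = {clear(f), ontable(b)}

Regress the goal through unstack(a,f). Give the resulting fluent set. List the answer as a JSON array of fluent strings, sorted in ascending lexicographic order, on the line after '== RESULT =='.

Regress:
  G ∩ del = {}  (empty — regression defined)
  G \ add = {clear(f), ontable(b)} \ {clear(f), holding(a)} = {ontable(b)}
  ∪ pre   = {ontable(b)} ∪ {clear(a), handempty, on(a,f)}
          = {clear(a), handempty, on(a,f), ontable(b)}

== RESULT ==
["clear(a)", "handempty", "on(a,f)", "ontable(b)"]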